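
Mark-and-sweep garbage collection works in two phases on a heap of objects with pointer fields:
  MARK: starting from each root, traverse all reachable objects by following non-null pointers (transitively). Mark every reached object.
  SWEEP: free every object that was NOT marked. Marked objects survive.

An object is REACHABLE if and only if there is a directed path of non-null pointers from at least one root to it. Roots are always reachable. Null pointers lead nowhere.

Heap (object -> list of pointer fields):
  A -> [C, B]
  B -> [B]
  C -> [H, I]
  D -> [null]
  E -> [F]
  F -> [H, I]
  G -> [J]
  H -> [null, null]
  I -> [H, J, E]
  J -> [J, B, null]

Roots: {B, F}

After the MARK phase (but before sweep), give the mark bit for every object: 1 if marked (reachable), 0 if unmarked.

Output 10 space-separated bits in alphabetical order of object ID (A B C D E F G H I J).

Answer: 0 1 0 0 1 1 0 1 1 1

Derivation:
Roots: B F
Mark B: refs=B, marked=B
Mark F: refs=H I, marked=B F
Mark H: refs=null null, marked=B F H
Mark I: refs=H J E, marked=B F H I
Mark J: refs=J B null, marked=B F H I J
Mark E: refs=F, marked=B E F H I J
Unmarked (collected): A C D G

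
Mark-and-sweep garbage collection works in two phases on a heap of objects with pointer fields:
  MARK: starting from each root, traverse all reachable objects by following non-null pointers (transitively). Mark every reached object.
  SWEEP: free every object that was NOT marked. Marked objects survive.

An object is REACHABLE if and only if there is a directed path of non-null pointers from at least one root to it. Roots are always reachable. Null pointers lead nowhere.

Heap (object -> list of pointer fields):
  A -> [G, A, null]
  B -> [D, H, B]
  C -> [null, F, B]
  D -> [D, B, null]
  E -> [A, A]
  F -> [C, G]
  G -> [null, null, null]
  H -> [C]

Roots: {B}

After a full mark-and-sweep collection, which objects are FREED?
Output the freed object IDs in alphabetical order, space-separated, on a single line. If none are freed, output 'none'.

Roots: B
Mark B: refs=D H B, marked=B
Mark D: refs=D B null, marked=B D
Mark H: refs=C, marked=B D H
Mark C: refs=null F B, marked=B C D H
Mark F: refs=C G, marked=B C D F H
Mark G: refs=null null null, marked=B C D F G H
Unmarked (collected): A E

Answer: A E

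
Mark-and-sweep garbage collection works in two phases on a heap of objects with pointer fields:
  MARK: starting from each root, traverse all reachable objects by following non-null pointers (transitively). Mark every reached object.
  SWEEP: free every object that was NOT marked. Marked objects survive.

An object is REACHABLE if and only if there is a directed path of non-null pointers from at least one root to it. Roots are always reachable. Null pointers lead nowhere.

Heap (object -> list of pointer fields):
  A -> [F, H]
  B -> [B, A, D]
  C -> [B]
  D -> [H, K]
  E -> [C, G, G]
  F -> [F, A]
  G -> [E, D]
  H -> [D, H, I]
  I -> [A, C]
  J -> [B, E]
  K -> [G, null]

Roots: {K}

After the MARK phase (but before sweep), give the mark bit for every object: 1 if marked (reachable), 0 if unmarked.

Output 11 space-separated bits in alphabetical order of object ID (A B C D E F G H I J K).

Answer: 1 1 1 1 1 1 1 1 1 0 1

Derivation:
Roots: K
Mark K: refs=G null, marked=K
Mark G: refs=E D, marked=G K
Mark E: refs=C G G, marked=E G K
Mark D: refs=H K, marked=D E G K
Mark C: refs=B, marked=C D E G K
Mark H: refs=D H I, marked=C D E G H K
Mark B: refs=B A D, marked=B C D E G H K
Mark I: refs=A C, marked=B C D E G H I K
Mark A: refs=F H, marked=A B C D E G H I K
Mark F: refs=F A, marked=A B C D E F G H I K
Unmarked (collected): J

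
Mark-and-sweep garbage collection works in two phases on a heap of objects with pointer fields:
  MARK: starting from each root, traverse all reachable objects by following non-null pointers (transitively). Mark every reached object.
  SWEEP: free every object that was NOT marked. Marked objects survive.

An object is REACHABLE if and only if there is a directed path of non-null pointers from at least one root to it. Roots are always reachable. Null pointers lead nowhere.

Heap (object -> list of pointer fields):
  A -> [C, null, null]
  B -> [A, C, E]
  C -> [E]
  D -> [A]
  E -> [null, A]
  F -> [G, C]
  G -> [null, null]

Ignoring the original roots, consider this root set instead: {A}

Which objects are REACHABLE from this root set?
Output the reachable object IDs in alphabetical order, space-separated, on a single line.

Roots: A
Mark A: refs=C null null, marked=A
Mark C: refs=E, marked=A C
Mark E: refs=null A, marked=A C E
Unmarked (collected): B D F G

Answer: A C E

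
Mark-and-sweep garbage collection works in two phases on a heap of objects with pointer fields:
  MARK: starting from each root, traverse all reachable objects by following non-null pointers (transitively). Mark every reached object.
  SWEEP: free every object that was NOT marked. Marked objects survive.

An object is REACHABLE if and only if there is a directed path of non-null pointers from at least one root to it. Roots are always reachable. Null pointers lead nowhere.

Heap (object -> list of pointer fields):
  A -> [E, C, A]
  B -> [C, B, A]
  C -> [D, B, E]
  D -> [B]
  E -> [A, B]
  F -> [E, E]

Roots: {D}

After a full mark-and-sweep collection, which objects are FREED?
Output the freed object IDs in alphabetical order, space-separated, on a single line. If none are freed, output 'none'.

Roots: D
Mark D: refs=B, marked=D
Mark B: refs=C B A, marked=B D
Mark C: refs=D B E, marked=B C D
Mark A: refs=E C A, marked=A B C D
Mark E: refs=A B, marked=A B C D E
Unmarked (collected): F

Answer: F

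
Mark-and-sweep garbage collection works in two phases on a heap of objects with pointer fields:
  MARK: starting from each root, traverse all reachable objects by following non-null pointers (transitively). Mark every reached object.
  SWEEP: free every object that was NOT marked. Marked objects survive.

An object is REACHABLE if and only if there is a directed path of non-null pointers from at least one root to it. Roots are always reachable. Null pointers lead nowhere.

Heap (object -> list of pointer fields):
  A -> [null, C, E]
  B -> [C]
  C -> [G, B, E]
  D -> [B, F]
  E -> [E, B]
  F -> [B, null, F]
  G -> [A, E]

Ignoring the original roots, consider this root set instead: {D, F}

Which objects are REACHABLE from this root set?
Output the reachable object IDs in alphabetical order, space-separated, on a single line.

Roots: D F
Mark D: refs=B F, marked=D
Mark F: refs=B null F, marked=D F
Mark B: refs=C, marked=B D F
Mark C: refs=G B E, marked=B C D F
Mark G: refs=A E, marked=B C D F G
Mark E: refs=E B, marked=B C D E F G
Mark A: refs=null C E, marked=A B C D E F G
Unmarked (collected): (none)

Answer: A B C D E F G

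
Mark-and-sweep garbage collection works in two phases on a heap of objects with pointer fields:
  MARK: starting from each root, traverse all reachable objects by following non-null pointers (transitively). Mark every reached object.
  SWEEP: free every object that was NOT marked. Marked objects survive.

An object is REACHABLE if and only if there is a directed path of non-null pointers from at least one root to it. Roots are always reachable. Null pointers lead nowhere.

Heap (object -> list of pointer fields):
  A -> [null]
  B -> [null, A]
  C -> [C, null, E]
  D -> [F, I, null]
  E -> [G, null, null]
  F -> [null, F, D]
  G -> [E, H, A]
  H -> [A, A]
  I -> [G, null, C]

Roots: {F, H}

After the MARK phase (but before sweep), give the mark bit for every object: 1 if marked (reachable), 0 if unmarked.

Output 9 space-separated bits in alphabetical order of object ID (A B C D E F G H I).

Roots: F H
Mark F: refs=null F D, marked=F
Mark H: refs=A A, marked=F H
Mark D: refs=F I null, marked=D F H
Mark A: refs=null, marked=A D F H
Mark I: refs=G null C, marked=A D F H I
Mark G: refs=E H A, marked=A D F G H I
Mark C: refs=C null E, marked=A C D F G H I
Mark E: refs=G null null, marked=A C D E F G H I
Unmarked (collected): B

Answer: 1 0 1 1 1 1 1 1 1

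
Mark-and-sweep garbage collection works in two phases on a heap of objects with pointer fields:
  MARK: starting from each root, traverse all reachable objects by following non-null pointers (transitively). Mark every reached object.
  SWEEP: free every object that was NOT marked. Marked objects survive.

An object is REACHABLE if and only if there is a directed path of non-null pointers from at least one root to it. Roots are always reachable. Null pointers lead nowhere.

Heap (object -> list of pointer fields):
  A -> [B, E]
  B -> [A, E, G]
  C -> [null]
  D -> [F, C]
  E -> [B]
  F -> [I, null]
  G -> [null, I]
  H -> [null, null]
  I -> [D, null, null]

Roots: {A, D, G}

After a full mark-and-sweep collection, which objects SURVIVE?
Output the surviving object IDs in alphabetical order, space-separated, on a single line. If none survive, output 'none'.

Answer: A B C D E F G I

Derivation:
Roots: A D G
Mark A: refs=B E, marked=A
Mark D: refs=F C, marked=A D
Mark G: refs=null I, marked=A D G
Mark B: refs=A E G, marked=A B D G
Mark E: refs=B, marked=A B D E G
Mark F: refs=I null, marked=A B D E F G
Mark C: refs=null, marked=A B C D E F G
Mark I: refs=D null null, marked=A B C D E F G I
Unmarked (collected): H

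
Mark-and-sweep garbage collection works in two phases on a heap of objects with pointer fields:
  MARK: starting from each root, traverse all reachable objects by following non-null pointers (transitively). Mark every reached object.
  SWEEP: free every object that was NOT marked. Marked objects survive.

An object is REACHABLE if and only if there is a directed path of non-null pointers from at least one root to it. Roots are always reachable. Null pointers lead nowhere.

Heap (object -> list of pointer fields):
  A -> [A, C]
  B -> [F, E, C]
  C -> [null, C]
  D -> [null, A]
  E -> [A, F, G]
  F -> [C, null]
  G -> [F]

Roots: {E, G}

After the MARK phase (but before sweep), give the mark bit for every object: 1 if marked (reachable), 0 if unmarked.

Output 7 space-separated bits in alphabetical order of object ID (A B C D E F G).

Answer: 1 0 1 0 1 1 1

Derivation:
Roots: E G
Mark E: refs=A F G, marked=E
Mark G: refs=F, marked=E G
Mark A: refs=A C, marked=A E G
Mark F: refs=C null, marked=A E F G
Mark C: refs=null C, marked=A C E F G
Unmarked (collected): B D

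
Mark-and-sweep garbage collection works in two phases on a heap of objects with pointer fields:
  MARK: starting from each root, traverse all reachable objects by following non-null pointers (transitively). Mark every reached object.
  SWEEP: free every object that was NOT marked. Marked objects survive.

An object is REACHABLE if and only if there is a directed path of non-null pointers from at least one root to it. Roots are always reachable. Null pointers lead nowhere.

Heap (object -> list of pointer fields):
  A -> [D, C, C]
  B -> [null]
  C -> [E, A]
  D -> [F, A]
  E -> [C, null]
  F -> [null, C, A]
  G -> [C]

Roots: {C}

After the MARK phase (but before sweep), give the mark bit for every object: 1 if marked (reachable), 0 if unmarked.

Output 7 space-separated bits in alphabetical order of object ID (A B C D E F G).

Roots: C
Mark C: refs=E A, marked=C
Mark E: refs=C null, marked=C E
Mark A: refs=D C C, marked=A C E
Mark D: refs=F A, marked=A C D E
Mark F: refs=null C A, marked=A C D E F
Unmarked (collected): B G

Answer: 1 0 1 1 1 1 0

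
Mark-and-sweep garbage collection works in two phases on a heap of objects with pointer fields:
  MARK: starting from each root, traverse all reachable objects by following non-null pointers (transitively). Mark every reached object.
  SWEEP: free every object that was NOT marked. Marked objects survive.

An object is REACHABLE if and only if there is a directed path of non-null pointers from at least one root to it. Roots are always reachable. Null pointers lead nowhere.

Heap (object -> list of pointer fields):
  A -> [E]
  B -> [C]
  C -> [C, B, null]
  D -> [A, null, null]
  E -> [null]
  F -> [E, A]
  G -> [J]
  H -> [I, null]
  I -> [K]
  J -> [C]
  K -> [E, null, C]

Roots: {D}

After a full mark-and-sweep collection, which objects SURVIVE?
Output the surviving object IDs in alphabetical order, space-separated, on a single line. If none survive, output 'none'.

Roots: D
Mark D: refs=A null null, marked=D
Mark A: refs=E, marked=A D
Mark E: refs=null, marked=A D E
Unmarked (collected): B C F G H I J K

Answer: A D E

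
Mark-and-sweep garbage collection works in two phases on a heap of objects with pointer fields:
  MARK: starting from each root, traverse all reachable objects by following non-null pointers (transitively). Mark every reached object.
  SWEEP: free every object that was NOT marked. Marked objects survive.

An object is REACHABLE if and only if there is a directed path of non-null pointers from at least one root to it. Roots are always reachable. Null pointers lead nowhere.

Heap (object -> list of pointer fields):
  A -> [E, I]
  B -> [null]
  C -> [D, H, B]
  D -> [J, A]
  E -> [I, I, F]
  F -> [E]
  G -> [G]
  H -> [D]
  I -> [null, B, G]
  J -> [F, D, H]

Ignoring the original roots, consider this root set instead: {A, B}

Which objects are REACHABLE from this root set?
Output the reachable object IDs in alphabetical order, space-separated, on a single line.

Roots: A B
Mark A: refs=E I, marked=A
Mark B: refs=null, marked=A B
Mark E: refs=I I F, marked=A B E
Mark I: refs=null B G, marked=A B E I
Mark F: refs=E, marked=A B E F I
Mark G: refs=G, marked=A B E F G I
Unmarked (collected): C D H J

Answer: A B E F G I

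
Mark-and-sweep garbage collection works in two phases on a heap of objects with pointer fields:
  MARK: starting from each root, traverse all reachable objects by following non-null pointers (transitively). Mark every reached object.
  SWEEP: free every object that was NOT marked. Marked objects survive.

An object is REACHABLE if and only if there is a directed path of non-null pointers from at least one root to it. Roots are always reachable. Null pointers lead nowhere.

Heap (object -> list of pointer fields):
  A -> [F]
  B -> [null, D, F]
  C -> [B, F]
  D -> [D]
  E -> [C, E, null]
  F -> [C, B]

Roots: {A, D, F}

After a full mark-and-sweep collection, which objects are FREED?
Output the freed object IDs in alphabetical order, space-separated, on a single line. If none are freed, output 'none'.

Answer: E

Derivation:
Roots: A D F
Mark A: refs=F, marked=A
Mark D: refs=D, marked=A D
Mark F: refs=C B, marked=A D F
Mark C: refs=B F, marked=A C D F
Mark B: refs=null D F, marked=A B C D F
Unmarked (collected): E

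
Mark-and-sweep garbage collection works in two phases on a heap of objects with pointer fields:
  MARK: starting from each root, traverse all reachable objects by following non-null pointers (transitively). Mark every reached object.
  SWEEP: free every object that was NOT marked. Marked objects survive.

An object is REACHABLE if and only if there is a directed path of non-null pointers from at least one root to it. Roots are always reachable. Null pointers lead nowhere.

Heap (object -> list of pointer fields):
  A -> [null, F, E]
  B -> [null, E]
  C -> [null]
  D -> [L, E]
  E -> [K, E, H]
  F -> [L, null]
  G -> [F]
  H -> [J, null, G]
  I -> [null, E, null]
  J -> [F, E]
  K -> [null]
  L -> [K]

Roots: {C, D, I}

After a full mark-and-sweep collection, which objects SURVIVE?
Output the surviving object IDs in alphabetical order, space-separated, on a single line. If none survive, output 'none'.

Roots: C D I
Mark C: refs=null, marked=C
Mark D: refs=L E, marked=C D
Mark I: refs=null E null, marked=C D I
Mark L: refs=K, marked=C D I L
Mark E: refs=K E H, marked=C D E I L
Mark K: refs=null, marked=C D E I K L
Mark H: refs=J null G, marked=C D E H I K L
Mark J: refs=F E, marked=C D E H I J K L
Mark G: refs=F, marked=C D E G H I J K L
Mark F: refs=L null, marked=C D E F G H I J K L
Unmarked (collected): A B

Answer: C D E F G H I J K L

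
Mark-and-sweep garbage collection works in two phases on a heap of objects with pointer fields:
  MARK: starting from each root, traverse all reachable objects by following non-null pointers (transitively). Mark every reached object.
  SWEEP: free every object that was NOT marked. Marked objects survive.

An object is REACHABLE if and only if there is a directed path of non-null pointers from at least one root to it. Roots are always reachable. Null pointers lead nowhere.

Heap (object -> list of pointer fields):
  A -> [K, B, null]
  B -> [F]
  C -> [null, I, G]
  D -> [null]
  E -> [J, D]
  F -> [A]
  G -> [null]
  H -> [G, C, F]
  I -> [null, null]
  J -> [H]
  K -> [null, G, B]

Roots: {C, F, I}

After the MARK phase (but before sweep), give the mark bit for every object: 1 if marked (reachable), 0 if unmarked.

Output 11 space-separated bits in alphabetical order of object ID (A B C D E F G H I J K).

Roots: C F I
Mark C: refs=null I G, marked=C
Mark F: refs=A, marked=C F
Mark I: refs=null null, marked=C F I
Mark G: refs=null, marked=C F G I
Mark A: refs=K B null, marked=A C F G I
Mark K: refs=null G B, marked=A C F G I K
Mark B: refs=F, marked=A B C F G I K
Unmarked (collected): D E H J

Answer: 1 1 1 0 0 1 1 0 1 0 1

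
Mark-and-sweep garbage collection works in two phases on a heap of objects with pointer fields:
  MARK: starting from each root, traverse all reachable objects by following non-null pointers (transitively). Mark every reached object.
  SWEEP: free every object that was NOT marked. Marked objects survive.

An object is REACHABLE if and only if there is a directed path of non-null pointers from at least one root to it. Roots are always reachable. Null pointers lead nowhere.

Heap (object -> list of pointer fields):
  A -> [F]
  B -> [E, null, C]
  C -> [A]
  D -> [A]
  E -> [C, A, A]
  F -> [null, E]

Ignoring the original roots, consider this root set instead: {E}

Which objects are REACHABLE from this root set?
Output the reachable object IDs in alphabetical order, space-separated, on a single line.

Answer: A C E F

Derivation:
Roots: E
Mark E: refs=C A A, marked=E
Mark C: refs=A, marked=C E
Mark A: refs=F, marked=A C E
Mark F: refs=null E, marked=A C E F
Unmarked (collected): B D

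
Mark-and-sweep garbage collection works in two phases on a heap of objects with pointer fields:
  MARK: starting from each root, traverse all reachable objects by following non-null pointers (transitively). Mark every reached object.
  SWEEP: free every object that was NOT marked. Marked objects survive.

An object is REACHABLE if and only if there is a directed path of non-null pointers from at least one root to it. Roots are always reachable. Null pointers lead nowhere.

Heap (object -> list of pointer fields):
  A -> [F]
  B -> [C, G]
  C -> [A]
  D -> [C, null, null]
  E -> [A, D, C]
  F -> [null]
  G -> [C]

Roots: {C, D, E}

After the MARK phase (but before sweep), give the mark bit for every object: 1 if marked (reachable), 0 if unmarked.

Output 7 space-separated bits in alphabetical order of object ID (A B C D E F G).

Answer: 1 0 1 1 1 1 0

Derivation:
Roots: C D E
Mark C: refs=A, marked=C
Mark D: refs=C null null, marked=C D
Mark E: refs=A D C, marked=C D E
Mark A: refs=F, marked=A C D E
Mark F: refs=null, marked=A C D E F
Unmarked (collected): B G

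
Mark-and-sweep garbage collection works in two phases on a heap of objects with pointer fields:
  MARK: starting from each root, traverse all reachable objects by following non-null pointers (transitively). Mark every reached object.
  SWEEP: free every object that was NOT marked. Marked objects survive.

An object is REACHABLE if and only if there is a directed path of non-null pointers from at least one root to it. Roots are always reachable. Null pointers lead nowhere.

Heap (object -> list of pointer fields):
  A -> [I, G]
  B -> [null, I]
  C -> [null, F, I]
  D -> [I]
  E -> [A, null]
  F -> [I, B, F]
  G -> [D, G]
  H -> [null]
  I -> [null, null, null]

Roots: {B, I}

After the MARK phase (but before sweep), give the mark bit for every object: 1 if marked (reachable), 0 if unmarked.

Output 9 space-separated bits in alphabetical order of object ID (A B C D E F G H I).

Roots: B I
Mark B: refs=null I, marked=B
Mark I: refs=null null null, marked=B I
Unmarked (collected): A C D E F G H

Answer: 0 1 0 0 0 0 0 0 1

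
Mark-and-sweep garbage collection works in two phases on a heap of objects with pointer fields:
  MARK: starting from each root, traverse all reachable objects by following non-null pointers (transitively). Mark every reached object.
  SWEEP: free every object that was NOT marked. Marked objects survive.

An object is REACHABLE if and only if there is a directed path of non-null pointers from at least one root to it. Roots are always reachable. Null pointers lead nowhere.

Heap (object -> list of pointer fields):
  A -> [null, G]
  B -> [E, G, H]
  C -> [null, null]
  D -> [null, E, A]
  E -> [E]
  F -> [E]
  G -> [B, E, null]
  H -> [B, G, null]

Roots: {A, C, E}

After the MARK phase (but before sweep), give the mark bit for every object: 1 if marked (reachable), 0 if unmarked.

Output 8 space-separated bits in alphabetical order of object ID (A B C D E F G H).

Roots: A C E
Mark A: refs=null G, marked=A
Mark C: refs=null null, marked=A C
Mark E: refs=E, marked=A C E
Mark G: refs=B E null, marked=A C E G
Mark B: refs=E G H, marked=A B C E G
Mark H: refs=B G null, marked=A B C E G H
Unmarked (collected): D F

Answer: 1 1 1 0 1 0 1 1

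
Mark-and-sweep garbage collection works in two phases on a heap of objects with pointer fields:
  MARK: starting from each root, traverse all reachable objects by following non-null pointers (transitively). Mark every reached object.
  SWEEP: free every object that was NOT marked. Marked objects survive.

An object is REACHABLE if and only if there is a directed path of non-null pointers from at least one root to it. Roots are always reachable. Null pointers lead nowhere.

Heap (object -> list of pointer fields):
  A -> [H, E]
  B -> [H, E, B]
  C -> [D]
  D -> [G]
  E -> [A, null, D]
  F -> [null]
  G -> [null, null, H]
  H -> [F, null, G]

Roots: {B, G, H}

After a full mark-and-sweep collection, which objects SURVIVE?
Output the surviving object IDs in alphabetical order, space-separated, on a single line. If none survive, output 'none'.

Roots: B G H
Mark B: refs=H E B, marked=B
Mark G: refs=null null H, marked=B G
Mark H: refs=F null G, marked=B G H
Mark E: refs=A null D, marked=B E G H
Mark F: refs=null, marked=B E F G H
Mark A: refs=H E, marked=A B E F G H
Mark D: refs=G, marked=A B D E F G H
Unmarked (collected): C

Answer: A B D E F G H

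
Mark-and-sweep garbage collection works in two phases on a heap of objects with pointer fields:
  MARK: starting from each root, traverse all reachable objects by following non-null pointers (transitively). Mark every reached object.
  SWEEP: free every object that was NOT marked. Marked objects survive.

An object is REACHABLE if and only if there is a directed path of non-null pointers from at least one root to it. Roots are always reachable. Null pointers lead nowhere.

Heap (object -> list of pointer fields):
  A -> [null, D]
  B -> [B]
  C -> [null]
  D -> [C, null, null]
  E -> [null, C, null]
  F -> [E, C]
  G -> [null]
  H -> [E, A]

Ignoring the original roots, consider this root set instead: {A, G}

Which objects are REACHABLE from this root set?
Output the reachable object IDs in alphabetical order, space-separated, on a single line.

Answer: A C D G

Derivation:
Roots: A G
Mark A: refs=null D, marked=A
Mark G: refs=null, marked=A G
Mark D: refs=C null null, marked=A D G
Mark C: refs=null, marked=A C D G
Unmarked (collected): B E F H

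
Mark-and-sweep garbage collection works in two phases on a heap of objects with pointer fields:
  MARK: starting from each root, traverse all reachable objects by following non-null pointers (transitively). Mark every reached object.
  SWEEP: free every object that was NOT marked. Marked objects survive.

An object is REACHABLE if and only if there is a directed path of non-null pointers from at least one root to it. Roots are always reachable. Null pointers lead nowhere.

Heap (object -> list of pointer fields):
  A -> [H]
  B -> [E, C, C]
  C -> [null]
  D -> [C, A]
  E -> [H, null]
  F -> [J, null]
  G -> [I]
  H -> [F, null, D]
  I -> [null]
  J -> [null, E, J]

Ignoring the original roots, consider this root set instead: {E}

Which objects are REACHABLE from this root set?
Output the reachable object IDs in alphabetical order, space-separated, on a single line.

Answer: A C D E F H J

Derivation:
Roots: E
Mark E: refs=H null, marked=E
Mark H: refs=F null D, marked=E H
Mark F: refs=J null, marked=E F H
Mark D: refs=C A, marked=D E F H
Mark J: refs=null E J, marked=D E F H J
Mark C: refs=null, marked=C D E F H J
Mark A: refs=H, marked=A C D E F H J
Unmarked (collected): B G I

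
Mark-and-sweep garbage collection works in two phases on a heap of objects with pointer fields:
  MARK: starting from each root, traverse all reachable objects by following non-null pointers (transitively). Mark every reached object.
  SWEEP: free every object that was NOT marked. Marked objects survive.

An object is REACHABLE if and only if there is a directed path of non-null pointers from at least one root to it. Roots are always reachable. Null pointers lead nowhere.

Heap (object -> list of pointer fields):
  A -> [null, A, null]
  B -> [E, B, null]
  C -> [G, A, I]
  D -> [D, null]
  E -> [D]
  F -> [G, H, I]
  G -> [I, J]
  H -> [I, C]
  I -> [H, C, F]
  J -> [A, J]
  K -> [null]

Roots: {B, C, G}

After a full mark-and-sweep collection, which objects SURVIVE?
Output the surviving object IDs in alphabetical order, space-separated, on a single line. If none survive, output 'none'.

Answer: A B C D E F G H I J

Derivation:
Roots: B C G
Mark B: refs=E B null, marked=B
Mark C: refs=G A I, marked=B C
Mark G: refs=I J, marked=B C G
Mark E: refs=D, marked=B C E G
Mark A: refs=null A null, marked=A B C E G
Mark I: refs=H C F, marked=A B C E G I
Mark J: refs=A J, marked=A B C E G I J
Mark D: refs=D null, marked=A B C D E G I J
Mark H: refs=I C, marked=A B C D E G H I J
Mark F: refs=G H I, marked=A B C D E F G H I J
Unmarked (collected): K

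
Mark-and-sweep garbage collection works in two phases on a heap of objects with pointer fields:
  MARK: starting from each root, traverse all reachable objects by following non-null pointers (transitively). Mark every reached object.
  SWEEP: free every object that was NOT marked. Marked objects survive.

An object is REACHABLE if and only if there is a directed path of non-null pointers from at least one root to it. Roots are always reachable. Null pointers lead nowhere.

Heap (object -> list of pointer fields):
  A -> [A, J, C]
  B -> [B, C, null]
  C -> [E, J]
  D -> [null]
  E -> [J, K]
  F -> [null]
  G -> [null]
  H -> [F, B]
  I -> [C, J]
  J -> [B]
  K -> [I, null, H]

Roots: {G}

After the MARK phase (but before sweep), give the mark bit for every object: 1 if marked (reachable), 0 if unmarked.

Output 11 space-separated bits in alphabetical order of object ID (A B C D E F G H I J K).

Roots: G
Mark G: refs=null, marked=G
Unmarked (collected): A B C D E F H I J K

Answer: 0 0 0 0 0 0 1 0 0 0 0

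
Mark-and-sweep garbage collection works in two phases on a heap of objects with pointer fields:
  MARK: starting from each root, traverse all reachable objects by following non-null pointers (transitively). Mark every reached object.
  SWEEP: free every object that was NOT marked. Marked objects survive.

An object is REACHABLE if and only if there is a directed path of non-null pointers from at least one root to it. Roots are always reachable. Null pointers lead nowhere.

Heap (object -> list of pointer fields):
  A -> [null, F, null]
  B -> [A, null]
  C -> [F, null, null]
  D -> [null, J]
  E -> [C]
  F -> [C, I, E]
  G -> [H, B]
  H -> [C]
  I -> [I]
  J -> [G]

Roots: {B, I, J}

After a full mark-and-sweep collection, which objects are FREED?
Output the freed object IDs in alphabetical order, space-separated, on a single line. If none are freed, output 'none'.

Roots: B I J
Mark B: refs=A null, marked=B
Mark I: refs=I, marked=B I
Mark J: refs=G, marked=B I J
Mark A: refs=null F null, marked=A B I J
Mark G: refs=H B, marked=A B G I J
Mark F: refs=C I E, marked=A B F G I J
Mark H: refs=C, marked=A B F G H I J
Mark C: refs=F null null, marked=A B C F G H I J
Mark E: refs=C, marked=A B C E F G H I J
Unmarked (collected): D

Answer: D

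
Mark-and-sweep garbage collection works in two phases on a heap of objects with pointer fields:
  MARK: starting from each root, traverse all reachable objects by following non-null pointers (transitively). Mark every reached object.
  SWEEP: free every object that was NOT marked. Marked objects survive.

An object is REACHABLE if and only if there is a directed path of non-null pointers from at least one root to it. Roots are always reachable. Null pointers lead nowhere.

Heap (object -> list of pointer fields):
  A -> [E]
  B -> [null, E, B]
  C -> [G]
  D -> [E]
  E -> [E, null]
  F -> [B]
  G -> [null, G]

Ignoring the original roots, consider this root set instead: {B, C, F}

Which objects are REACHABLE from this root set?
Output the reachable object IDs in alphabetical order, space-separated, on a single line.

Answer: B C E F G

Derivation:
Roots: B C F
Mark B: refs=null E B, marked=B
Mark C: refs=G, marked=B C
Mark F: refs=B, marked=B C F
Mark E: refs=E null, marked=B C E F
Mark G: refs=null G, marked=B C E F G
Unmarked (collected): A D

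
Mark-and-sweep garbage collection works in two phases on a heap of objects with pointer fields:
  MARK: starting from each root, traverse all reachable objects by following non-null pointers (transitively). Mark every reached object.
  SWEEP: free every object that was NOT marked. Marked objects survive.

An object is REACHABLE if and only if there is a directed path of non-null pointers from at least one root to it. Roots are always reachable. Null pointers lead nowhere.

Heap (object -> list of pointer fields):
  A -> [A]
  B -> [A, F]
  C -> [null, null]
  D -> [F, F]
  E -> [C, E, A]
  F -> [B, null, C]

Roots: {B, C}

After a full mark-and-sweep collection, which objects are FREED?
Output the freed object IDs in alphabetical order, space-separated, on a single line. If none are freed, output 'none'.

Answer: D E

Derivation:
Roots: B C
Mark B: refs=A F, marked=B
Mark C: refs=null null, marked=B C
Mark A: refs=A, marked=A B C
Mark F: refs=B null C, marked=A B C F
Unmarked (collected): D E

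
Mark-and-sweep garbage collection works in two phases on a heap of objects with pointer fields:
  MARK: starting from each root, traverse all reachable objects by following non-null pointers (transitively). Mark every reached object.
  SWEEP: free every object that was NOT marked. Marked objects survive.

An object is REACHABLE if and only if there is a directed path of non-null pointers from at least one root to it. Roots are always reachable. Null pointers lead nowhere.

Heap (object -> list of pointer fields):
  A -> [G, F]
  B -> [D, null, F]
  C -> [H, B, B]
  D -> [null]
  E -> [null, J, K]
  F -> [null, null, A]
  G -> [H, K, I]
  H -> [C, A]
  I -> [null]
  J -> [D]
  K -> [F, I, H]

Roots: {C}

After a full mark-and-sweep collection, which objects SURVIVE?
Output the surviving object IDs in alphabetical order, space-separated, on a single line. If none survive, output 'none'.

Answer: A B C D F G H I K

Derivation:
Roots: C
Mark C: refs=H B B, marked=C
Mark H: refs=C A, marked=C H
Mark B: refs=D null F, marked=B C H
Mark A: refs=G F, marked=A B C H
Mark D: refs=null, marked=A B C D H
Mark F: refs=null null A, marked=A B C D F H
Mark G: refs=H K I, marked=A B C D F G H
Mark K: refs=F I H, marked=A B C D F G H K
Mark I: refs=null, marked=A B C D F G H I K
Unmarked (collected): E J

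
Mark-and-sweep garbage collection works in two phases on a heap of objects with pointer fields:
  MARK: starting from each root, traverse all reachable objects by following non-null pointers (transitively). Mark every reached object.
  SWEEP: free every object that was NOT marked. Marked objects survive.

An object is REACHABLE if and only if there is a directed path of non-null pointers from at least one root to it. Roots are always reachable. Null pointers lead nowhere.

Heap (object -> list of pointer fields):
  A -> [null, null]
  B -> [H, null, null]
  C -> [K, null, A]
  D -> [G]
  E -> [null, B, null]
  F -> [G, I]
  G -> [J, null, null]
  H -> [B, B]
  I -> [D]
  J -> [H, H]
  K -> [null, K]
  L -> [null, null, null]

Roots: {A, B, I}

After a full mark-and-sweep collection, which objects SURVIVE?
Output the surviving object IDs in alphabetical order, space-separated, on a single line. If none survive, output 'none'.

Roots: A B I
Mark A: refs=null null, marked=A
Mark B: refs=H null null, marked=A B
Mark I: refs=D, marked=A B I
Mark H: refs=B B, marked=A B H I
Mark D: refs=G, marked=A B D H I
Mark G: refs=J null null, marked=A B D G H I
Mark J: refs=H H, marked=A B D G H I J
Unmarked (collected): C E F K L

Answer: A B D G H I J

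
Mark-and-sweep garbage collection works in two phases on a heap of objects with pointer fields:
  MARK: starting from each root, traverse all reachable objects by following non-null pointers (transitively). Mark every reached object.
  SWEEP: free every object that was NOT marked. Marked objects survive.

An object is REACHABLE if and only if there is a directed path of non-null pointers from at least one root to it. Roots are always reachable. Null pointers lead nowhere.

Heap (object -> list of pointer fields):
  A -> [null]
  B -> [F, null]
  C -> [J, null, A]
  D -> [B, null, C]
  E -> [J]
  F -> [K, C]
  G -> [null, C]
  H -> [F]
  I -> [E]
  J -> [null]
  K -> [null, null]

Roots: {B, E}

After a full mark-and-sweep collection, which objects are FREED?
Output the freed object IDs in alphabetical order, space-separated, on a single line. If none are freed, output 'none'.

Roots: B E
Mark B: refs=F null, marked=B
Mark E: refs=J, marked=B E
Mark F: refs=K C, marked=B E F
Mark J: refs=null, marked=B E F J
Mark K: refs=null null, marked=B E F J K
Mark C: refs=J null A, marked=B C E F J K
Mark A: refs=null, marked=A B C E F J K
Unmarked (collected): D G H I

Answer: D G H I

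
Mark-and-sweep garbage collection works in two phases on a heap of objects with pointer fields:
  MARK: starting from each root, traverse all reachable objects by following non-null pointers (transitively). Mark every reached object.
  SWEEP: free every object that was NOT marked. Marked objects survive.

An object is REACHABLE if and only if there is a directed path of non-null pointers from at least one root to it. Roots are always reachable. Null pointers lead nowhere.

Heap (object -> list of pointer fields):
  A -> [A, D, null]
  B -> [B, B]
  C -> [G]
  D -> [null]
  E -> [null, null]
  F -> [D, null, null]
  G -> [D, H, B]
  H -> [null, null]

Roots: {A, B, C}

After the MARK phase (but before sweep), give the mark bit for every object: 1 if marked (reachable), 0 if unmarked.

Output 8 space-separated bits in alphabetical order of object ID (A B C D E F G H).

Answer: 1 1 1 1 0 0 1 1

Derivation:
Roots: A B C
Mark A: refs=A D null, marked=A
Mark B: refs=B B, marked=A B
Mark C: refs=G, marked=A B C
Mark D: refs=null, marked=A B C D
Mark G: refs=D H B, marked=A B C D G
Mark H: refs=null null, marked=A B C D G H
Unmarked (collected): E F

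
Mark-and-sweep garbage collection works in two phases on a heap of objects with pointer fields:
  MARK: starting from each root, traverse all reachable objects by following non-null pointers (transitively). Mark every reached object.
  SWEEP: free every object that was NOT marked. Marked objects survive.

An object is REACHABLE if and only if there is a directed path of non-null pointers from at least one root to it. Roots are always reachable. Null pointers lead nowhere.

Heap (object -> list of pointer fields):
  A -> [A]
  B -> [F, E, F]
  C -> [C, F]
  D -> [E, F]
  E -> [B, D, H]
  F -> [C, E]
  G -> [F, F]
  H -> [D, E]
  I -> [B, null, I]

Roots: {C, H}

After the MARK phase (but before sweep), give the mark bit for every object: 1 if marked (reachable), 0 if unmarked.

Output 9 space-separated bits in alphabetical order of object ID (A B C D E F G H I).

Roots: C H
Mark C: refs=C F, marked=C
Mark H: refs=D E, marked=C H
Mark F: refs=C E, marked=C F H
Mark D: refs=E F, marked=C D F H
Mark E: refs=B D H, marked=C D E F H
Mark B: refs=F E F, marked=B C D E F H
Unmarked (collected): A G I

Answer: 0 1 1 1 1 1 0 1 0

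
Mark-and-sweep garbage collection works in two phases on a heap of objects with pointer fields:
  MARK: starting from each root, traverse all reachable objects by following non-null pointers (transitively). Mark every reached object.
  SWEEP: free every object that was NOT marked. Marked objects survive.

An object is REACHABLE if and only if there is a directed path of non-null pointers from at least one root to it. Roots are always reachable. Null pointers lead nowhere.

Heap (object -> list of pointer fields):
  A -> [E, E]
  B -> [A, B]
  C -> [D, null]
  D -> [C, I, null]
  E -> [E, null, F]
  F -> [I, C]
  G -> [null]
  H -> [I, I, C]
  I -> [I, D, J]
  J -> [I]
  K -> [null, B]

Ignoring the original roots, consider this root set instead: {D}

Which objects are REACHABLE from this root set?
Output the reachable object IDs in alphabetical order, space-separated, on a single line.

Roots: D
Mark D: refs=C I null, marked=D
Mark C: refs=D null, marked=C D
Mark I: refs=I D J, marked=C D I
Mark J: refs=I, marked=C D I J
Unmarked (collected): A B E F G H K

Answer: C D I J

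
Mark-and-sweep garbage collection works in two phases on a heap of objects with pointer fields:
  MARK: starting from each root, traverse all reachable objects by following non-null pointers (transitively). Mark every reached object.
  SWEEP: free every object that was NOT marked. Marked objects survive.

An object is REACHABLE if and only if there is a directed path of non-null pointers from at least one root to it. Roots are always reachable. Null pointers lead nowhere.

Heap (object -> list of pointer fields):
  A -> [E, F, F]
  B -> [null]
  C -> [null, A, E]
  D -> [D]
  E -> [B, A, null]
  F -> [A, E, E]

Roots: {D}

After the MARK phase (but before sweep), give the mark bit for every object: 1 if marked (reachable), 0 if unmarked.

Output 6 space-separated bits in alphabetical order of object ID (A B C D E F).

Roots: D
Mark D: refs=D, marked=D
Unmarked (collected): A B C E F

Answer: 0 0 0 1 0 0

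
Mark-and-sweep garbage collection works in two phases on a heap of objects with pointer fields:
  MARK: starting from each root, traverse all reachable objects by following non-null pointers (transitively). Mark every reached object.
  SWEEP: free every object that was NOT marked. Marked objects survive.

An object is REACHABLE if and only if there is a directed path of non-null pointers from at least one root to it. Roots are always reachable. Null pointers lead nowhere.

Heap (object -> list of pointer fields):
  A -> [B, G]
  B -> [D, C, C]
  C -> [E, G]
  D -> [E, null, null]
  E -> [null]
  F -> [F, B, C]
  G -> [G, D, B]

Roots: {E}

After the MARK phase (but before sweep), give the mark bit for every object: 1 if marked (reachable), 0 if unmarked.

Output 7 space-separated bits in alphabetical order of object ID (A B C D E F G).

Answer: 0 0 0 0 1 0 0

Derivation:
Roots: E
Mark E: refs=null, marked=E
Unmarked (collected): A B C D F G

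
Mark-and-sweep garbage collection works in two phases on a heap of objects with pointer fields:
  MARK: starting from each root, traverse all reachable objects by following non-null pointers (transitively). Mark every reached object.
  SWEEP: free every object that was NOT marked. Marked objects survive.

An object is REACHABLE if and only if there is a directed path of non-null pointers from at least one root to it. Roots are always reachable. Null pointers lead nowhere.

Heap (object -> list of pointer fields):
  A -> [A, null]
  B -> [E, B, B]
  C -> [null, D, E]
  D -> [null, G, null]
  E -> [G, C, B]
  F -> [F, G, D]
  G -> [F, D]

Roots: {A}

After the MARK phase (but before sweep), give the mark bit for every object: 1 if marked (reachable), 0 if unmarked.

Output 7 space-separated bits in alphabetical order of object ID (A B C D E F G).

Roots: A
Mark A: refs=A null, marked=A
Unmarked (collected): B C D E F G

Answer: 1 0 0 0 0 0 0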